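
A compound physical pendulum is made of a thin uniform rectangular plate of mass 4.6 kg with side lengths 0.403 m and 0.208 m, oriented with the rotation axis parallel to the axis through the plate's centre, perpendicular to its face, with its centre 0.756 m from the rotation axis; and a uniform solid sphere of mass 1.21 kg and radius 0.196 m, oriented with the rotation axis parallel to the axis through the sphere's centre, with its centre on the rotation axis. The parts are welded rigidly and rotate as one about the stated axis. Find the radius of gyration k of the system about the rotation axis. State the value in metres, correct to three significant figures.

Rectangular plate: I_cm = (1/12)M(a²+b²) = (1/12)(4.6)[(0.403)² + (0.208)²] = 0.078841 kg m²; centre at d = 0.756 m, so the parallel axis theorem gives I = 0.078841 + (4.6)(0.756)² = 2.7079 kg m².
Solid sphere: I_cm = (2/5)MR² = (2/5)(1.21)(0.196)² = 0.018593 kg m²; axis through the centre, so I = 0.018593 kg m².
Total I = 2.7265 kg m²; total mass M = 5.81 kg.
k = √(I/M) = √(2.7265/5.81) = 0.68504 m.

0.685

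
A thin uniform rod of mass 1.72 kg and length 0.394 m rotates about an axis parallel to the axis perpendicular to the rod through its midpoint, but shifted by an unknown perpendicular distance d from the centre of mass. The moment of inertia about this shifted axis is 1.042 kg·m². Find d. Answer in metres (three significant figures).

About the centre-of-mass axis, I_cm = (1/12)ML² = (1/12)(1.72)(0.394)² = 0.02225 kg·m².
Parallel axis theorem: I = I_cm + Md², so Md² = 1.042 − 0.02225 = 1.0197 kg·m².
d = √(1.0197 / 1.72) = 0.76999 m.

0.770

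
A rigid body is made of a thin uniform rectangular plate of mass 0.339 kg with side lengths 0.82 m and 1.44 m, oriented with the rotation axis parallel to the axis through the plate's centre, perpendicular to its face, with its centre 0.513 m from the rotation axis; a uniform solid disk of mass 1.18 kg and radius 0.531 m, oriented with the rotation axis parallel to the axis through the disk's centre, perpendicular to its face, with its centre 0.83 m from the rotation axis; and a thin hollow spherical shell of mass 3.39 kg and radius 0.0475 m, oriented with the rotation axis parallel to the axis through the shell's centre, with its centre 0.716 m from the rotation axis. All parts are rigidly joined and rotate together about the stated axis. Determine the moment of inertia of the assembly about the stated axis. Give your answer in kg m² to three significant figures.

Rectangular plate: I_cm = (1/12)M(a²+b²) = (1/12)(0.339)[(0.82)² + (1.44)²] = 0.077574 kg m²; centre at d = 0.513 m, so I = I_cm + Md² gives I = 0.077574 + (0.339)(0.513)² = 0.16679 kg m².
Solid disk: I_cm = (1/2)MR² = (1/2)(1.18)(0.531)² = 0.16636 kg m²; centre at d = 0.83 m, so I = I_cm + Md² gives I = 0.16636 + (1.18)(0.83)² = 0.97926 kg m².
Spherical shell: I_cm = (2/3)MR² = (2/3)(3.39)(0.0475)² = 0.0050991 kg m²; centre at d = 0.716 m, so I = I_cm + Md² gives I = 0.0050991 + (3.39)(0.716)² = 1.743 kg m².
Total I = 0.16679 + 0.97926 + 1.743 = 2.8891 kg m².

2.89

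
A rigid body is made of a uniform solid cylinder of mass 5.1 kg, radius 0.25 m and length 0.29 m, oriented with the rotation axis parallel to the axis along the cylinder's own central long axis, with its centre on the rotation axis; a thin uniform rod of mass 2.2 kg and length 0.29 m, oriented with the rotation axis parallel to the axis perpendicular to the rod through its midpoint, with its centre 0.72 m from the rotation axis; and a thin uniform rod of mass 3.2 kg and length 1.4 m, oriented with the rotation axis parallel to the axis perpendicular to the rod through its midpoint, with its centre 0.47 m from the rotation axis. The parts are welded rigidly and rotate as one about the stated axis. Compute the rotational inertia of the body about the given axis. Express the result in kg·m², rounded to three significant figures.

2.54

Solid cylinder: I_cm = (1/2)MR² = (1/2)(5.1)(0.25)² = 0.15937 kg·m²; axis through the centre, so I = 0.15937 kg·m².
Thin rod: I_cm = (1/12)ML² = (1/12)(2.2)(0.29)² = 0.015418 kg·m²; centre at d = 0.72 m, so I = I_cm + Md² gives I = 0.015418 + (2.2)(0.72)² = 1.1559 kg·m².
Thin rod: I_cm = (1/12)ML² = (1/12)(3.2)(1.4)² = 0.52267 kg·m²; centre at d = 0.47 m, so I = I_cm + Md² gives I = 0.52267 + (3.2)(0.47)² = 1.2295 kg·m².
Total I = 0.15937 + 1.1559 + 1.2295 = 2.5448 kg·m².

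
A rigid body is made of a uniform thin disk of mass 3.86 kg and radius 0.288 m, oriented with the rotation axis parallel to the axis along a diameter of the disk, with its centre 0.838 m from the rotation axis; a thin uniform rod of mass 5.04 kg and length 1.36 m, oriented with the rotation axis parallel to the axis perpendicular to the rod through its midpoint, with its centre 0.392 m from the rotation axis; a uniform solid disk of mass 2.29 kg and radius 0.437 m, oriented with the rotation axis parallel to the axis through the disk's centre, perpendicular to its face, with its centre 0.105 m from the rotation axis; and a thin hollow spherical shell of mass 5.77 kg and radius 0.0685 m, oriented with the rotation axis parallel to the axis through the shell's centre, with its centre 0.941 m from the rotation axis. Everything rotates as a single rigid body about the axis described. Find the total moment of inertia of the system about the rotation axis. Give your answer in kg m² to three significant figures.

Thin disk: I_cm = (1/4)MR² = (1/4)(3.86)(0.288)² = 0.080041 kg m²; centre at d = 0.838 m, so I = I_cm + Md² gives I = 0.080041 + (3.86)(0.838)² = 2.7907 kg m².
Thin rod: I_cm = (1/12)ML² = (1/12)(5.04)(1.36)² = 0.77683 kg m²; centre at d = 0.392 m, so I = I_cm + Md² gives I = 0.77683 + (5.04)(0.392)² = 1.5513 kg m².
Solid disk: I_cm = (1/2)MR² = (1/2)(2.29)(0.437)² = 0.21866 kg m²; centre at d = 0.105 m, so I = I_cm + Md² gives I = 0.21866 + (2.29)(0.105)² = 0.24391 kg m².
Spherical shell: I_cm = (2/3)MR² = (2/3)(5.77)(0.0685)² = 0.01805 kg m²; centre at d = 0.941 m, so I = I_cm + Md² gives I = 0.01805 + (5.77)(0.941)² = 5.1273 kg m².
Total I = 2.7907 + 1.5513 + 0.24391 + 5.1273 = 9.7132 kg m².

9.71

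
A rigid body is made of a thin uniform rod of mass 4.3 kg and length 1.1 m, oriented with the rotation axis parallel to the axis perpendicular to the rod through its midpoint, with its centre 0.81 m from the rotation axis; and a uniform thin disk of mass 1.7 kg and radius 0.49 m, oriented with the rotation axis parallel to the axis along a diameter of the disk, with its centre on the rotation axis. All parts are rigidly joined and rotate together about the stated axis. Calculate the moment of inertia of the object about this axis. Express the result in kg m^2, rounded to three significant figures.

3.36

Thin rod: I_cm = (1/12)ML² = (1/12)(4.3)(1.1)² = 0.43358 kg m^2; centre at d = 0.81 m, so I = I_cm + Md² gives I = 0.43358 + (4.3)(0.81)² = 3.2548 kg m^2.
Thin disk: I_cm = (1/4)MR² = (1/4)(1.7)(0.49)² = 0.10204 kg m^2; axis through the centre, so I = 0.10204 kg m^2.
Total I = 3.2548 + 0.10204 = 3.3569 kg m^2.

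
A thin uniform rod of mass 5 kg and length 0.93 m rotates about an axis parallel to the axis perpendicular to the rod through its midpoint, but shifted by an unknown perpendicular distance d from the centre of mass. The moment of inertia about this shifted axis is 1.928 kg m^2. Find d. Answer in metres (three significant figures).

About the centre-of-mass axis, I_cm = (1/12)ML² = (1/12)(5)(0.93)² = 0.36038 kg m^2.
Parallel axis theorem: I = I_cm + Md², so Md² = 1.928 − 0.36038 = 1.5676 kg m^2.
d = √(1.5676 / 5) = 0.55993 m.

0.560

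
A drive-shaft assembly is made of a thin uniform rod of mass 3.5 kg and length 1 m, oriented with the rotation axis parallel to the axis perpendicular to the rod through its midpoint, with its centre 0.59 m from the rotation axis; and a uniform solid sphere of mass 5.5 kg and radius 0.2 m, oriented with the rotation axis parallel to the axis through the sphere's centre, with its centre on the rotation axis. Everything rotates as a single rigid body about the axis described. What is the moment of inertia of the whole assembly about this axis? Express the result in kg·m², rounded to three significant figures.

Thin rod: I_cm = (1/12)ML² = (1/12)(3.5)(1)² = 0.29167 kg·m²; centre at d = 0.59 m, so I = I_cm + Md² gives I = 0.29167 + (3.5)(0.59)² = 1.51 kg·m².
Solid sphere: I_cm = (2/5)MR² = (2/5)(5.5)(0.2)² = 0.088 kg·m²; axis through the centre, so I = 0.088 kg·m².
Total I = 1.51 + 0.088 = 1.598 kg·m².

1.60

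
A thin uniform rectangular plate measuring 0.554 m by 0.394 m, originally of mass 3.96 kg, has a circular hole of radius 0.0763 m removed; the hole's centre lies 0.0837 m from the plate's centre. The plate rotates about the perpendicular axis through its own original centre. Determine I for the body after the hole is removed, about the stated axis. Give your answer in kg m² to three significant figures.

Unpierced body about its centre: I₀ = (1/12)M(a²+b²) = (1/12)(3.96)[(0.554)² + (0.394)²] = 0.15251 kg m².
The removed disk has mass m = M·πr²/(ab) = (3.96)·π(0.0763)²/(0.554·0.394) = 0.33181 kg (same uniform areal density).
Its moment of inertia about the rotation axis (parallel-axis theorem): I_hole = (1/2)mr² + md² = (1/2)(0.33181)(0.0763)² + (0.33181)(0.0837)² = 0.0032904 kg m².
Treating the hole as negative mass, I = I₀ − I_hole = 0.15251 − 0.0032904 = 0.14922 kg m².

0.149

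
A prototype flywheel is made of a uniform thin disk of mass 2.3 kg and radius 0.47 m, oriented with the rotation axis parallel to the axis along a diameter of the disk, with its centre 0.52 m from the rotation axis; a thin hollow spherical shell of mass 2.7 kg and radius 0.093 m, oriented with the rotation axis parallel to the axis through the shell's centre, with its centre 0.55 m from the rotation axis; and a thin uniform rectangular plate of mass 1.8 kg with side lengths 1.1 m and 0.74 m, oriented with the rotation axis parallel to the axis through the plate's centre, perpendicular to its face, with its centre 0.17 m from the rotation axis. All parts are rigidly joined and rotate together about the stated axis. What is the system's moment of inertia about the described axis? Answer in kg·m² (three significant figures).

1.90

Thin disk: I_cm = (1/4)MR² = (1/4)(2.3)(0.47)² = 0.12702 kg·m²; centre at d = 0.52 m, so I = I_cm + Md² gives I = 0.12702 + (2.3)(0.52)² = 0.74894 kg·m².
Spherical shell: I_cm = (2/3)MR² = (2/3)(2.7)(0.093)² = 0.015568 kg·m²; centre at d = 0.55 m, so I = I_cm + Md² gives I = 0.015568 + (2.7)(0.55)² = 0.83232 kg·m².
Rectangular plate: I_cm = (1/12)M(a²+b²) = (1/12)(1.8)[(1.1)² + (0.74)²] = 0.26364 kg·m²; centre at d = 0.17 m, so I = I_cm + Md² gives I = 0.26364 + (1.8)(0.17)² = 0.31566 kg·m².
Total I = 0.74894 + 0.83232 + 0.31566 = 1.8969 kg·m².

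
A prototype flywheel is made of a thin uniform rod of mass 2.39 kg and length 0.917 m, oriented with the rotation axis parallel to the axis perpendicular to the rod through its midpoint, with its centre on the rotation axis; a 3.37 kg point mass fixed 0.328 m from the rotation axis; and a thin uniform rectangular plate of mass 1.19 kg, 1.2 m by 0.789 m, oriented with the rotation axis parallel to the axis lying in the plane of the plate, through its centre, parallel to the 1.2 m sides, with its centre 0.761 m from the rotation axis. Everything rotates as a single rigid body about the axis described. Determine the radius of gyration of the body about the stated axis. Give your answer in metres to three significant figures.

Thin rod: I_cm = (1/12)ML² = (1/12)(2.39)(0.917)² = 0.16748 kg m²; axis through the centre, so I = 0.16748 kg m².
Point mass: I_cm = 0; centre at d = 0.328 m, so the parallel axis theorem gives I = 0 + (3.37)(0.328)² = 0.36256 kg m².
Rectangular plate: I_cm = (1/12)Mb² = (1/12)(1.19)(0.789)² = 0.061733 kg m²; centre at d = 0.761 m, so the parallel axis theorem gives I = 0.061733 + (1.19)(0.761)² = 0.75089 kg m².
Total I = 1.2809 kg m²; total mass M = 6.95 kg.
k = √(I/M) = √(1.2809/6.95) = 0.42931 m.

0.429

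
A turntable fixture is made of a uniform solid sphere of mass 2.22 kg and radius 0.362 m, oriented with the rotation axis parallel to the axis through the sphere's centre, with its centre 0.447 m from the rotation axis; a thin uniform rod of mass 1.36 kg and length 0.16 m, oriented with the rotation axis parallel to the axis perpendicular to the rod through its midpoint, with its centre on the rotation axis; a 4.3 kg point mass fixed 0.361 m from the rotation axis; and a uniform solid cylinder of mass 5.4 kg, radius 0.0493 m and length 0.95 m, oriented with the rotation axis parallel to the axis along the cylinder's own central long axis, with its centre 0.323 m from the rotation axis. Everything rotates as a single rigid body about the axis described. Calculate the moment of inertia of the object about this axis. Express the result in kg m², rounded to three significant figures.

Solid sphere: I_cm = (2/5)MR² = (2/5)(2.22)(0.362)² = 0.11637 kg m²; centre at d = 0.447 m, so the parallel axis theorem gives I = 0.11637 + (2.22)(0.447)² = 0.55994 kg m².
Thin rod: I_cm = (1/12)ML² = (1/12)(1.36)(0.16)² = 0.0029013 kg m²; axis through the centre, so I = 0.0029013 kg m².
Point mass: I_cm = 0; centre at d = 0.361 m, so the parallel axis theorem gives I = 0 + (4.3)(0.361)² = 0.56038 kg m².
Solid cylinder: I_cm = (1/2)MR² = (1/2)(5.4)(0.0493)² = 0.0065623 kg m²; centre at d = 0.323 m, so the parallel axis theorem gives I = 0.0065623 + (5.4)(0.323)² = 0.56994 kg m².
Total I = 0.55994 + 0.0029013 + 0.56038 + 0.56994 = 1.6932 kg m².

1.69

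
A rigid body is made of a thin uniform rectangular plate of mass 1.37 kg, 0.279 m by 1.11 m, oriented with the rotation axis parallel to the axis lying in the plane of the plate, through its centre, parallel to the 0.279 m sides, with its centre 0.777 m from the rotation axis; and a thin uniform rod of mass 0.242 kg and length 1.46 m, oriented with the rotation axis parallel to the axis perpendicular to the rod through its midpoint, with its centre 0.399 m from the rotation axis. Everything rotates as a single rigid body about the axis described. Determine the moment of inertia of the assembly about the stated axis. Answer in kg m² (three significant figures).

1.05

Rectangular plate: I_cm = (1/12)Mb² = (1/12)(1.37)(1.11)² = 0.14066 kg m²; centre at d = 0.777 m, so the parallel axis theorem gives I = 0.14066 + (1.37)(0.777)² = 0.96777 kg m².
Thin rod: I_cm = (1/12)ML² = (1/12)(0.242)(1.46)² = 0.042987 kg m²; centre at d = 0.399 m, so the parallel axis theorem gives I = 0.042987 + (0.242)(0.399)² = 0.081514 kg m².
Total I = 0.96777 + 0.081514 = 1.0493 kg m².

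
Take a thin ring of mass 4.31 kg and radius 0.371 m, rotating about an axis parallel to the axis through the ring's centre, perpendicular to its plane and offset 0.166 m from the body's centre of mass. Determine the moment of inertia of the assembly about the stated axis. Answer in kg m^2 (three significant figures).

0.712

I_cm = MR² = (4.31)(0.371)² = 0.59323 kg m^2; centre at d = 0.166 m, so the parallel axis theorem gives I = 0.59323 + (4.31)(0.166)² = 0.712 kg m^2.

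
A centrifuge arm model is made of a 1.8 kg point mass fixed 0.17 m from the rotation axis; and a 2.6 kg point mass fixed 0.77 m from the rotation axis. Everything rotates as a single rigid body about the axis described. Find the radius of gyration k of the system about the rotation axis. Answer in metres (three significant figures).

Point mass: I_cm = 0; centre at d = 0.17 m, so I = I_cm + Md² gives I = 0 + (1.8)(0.17)² = 0.05202 kg·m².
Point mass: I_cm = 0; centre at d = 0.77 m, so I = I_cm + Md² gives I = 0 + (2.6)(0.77)² = 1.5415 kg·m².
Total I = 1.5936 kg·m²; total mass M = 4.4 kg.
k = √(I/M) = √(1.5936/4.4) = 0.60181 m.

0.602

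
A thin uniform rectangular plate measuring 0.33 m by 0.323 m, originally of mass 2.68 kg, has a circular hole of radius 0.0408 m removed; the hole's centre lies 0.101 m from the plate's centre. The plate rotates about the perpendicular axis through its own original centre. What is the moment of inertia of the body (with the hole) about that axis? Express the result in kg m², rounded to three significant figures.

Unpierced body about its centre: I₀ = (1/12)M(a²+b²) = (1/12)(2.68)[(0.33)² + (0.323)²] = 0.047621 kg m².
The removed disk has mass m = M·πr²/(ab) = (2.68)·π(0.0408)²/(0.33·0.323) = 0.13149 kg (same uniform areal density).
Its moment of inertia about the rotation axis (parallel-axis theorem): I_hole = (1/2)mr² + md² = (1/2)(0.13149)(0.0408)² + (0.13149)(0.101)² = 0.0014508 kg m².
Treating the hole as negative mass, I = I₀ − I_hole = 0.047621 − 0.0014508 = 0.04617 kg m².

0.0462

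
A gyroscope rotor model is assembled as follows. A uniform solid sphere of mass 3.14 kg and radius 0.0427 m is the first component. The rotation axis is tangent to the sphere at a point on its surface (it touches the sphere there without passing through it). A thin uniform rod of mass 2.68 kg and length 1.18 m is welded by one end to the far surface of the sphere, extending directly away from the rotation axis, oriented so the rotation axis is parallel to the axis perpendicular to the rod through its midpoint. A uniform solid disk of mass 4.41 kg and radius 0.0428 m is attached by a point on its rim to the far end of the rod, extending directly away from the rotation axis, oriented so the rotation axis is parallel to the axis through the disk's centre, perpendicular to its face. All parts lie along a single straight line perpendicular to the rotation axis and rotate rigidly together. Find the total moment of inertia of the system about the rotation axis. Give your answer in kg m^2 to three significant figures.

9.09

Solid sphere: I_cm = (2/5)MR² = (2/5)(3.14)(0.0427)² = 0.0022901 kg m^2; centre at d = 0.0427 m, so the parallel axis theorem gives I = 0.0022901 + (3.14)(0.0427)² = 0.0080152 kg m^2.
Thin rod: I_cm = (1/12)ML² = (1/12)(2.68)(1.18)² = 0.31097 kg m^2; centre at d = 0.0427 + 0.0427 + 0.59 = 0.6754 m, so the parallel axis theorem gives I = 0.31097 + (2.68)(0.6754)² = 1.5335 kg m^2.
Solid disk: I_cm = (1/2)MR² = (1/2)(4.41)(0.0428)² = 0.0040392 kg m^2; centre at d = 0.0427 + 0.0427 + 0.59 + 0.59 + 0.0428 = 1.3082 m, so the parallel axis theorem gives I = 0.0040392 + (4.41)(1.3082)² = 7.5513 kg m^2.
Total I = 0.0080152 + 1.5335 + 7.5513 = 9.0928 kg m^2.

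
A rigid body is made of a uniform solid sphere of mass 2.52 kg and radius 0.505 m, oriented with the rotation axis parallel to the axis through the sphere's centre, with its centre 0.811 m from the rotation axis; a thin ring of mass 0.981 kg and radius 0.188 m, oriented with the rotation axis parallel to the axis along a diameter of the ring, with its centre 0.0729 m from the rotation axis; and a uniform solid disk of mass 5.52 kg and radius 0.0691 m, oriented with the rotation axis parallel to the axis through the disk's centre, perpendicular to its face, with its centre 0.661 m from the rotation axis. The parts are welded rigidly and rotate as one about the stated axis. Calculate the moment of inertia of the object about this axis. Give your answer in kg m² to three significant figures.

Solid sphere: I_cm = (2/5)MR² = (2/5)(2.52)(0.505)² = 0.25707 kg m²; centre at d = 0.811 m, so I = I_cm + Md² gives I = 0.25707 + (2.52)(0.811)² = 1.9145 kg m².
Thin ring: I_cm = (1/2)MR² = (1/2)(0.981)(0.188)² = 0.017336 kg m²; centre at d = 0.0729 m, so I = I_cm + Md² gives I = 0.017336 + (0.981)(0.0729)² = 0.02255 kg m².
Solid disk: I_cm = (1/2)MR² = (1/2)(5.52)(0.0691)² = 0.013178 kg m²; centre at d = 0.661 m, so I = I_cm + Md² gives I = 0.013178 + (5.52)(0.661)² = 2.425 kg m².
Total I = 1.9145 + 0.02255 + 2.425 = 4.3621 kg m².

4.36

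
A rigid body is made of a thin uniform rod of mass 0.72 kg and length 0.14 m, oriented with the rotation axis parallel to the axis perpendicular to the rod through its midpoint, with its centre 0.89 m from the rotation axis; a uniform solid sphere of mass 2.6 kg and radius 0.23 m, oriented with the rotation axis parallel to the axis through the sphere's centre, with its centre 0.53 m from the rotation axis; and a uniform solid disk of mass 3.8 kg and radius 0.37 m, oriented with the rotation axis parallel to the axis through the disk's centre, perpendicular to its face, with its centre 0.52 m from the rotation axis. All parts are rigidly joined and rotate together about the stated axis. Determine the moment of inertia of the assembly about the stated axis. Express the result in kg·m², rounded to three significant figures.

Thin rod: I_cm = (1/12)ML² = (1/12)(0.72)(0.14)² = 0.001176 kg·m²; centre at d = 0.89 m, so I = I_cm + Md² gives I = 0.001176 + (0.72)(0.89)² = 0.57149 kg·m².
Solid sphere: I_cm = (2/5)MR² = (2/5)(2.6)(0.23)² = 0.055016 kg·m²; centre at d = 0.53 m, so I = I_cm + Md² gives I = 0.055016 + (2.6)(0.53)² = 0.78536 kg·m².
Solid disk: I_cm = (1/2)MR² = (1/2)(3.8)(0.37)² = 0.26011 kg·m²; centre at d = 0.52 m, so I = I_cm + Md² gives I = 0.26011 + (3.8)(0.52)² = 1.2876 kg·m².
Total I = 0.57149 + 0.78536 + 1.2876 = 2.6445 kg·m².

2.64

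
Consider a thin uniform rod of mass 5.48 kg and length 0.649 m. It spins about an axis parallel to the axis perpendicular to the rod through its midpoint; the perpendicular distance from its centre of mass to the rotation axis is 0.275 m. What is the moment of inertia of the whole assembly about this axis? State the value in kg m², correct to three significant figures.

0.607

I_cm = (1/12)ML² = (1/12)(5.48)(0.649)² = 0.19235 kg m²; centre at d = 0.275 m, so I = I_cm + Md² gives I = 0.19235 + (5.48)(0.275)² = 0.60677 kg m².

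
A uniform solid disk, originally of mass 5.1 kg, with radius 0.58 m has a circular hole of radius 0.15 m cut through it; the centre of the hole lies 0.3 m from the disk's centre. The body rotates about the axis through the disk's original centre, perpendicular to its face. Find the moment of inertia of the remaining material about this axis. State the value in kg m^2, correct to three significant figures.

0.823

Unpierced body about its centre: I₀ = (1/2)MR² = (1/2)(5.1)(0.58)² = 0.85782 kg m^2.
The removed disk has mass m = M·(r/R)² = (5.1)(0.15/0.58)² = 0.34111 kg (same uniform areal density).
Its moment of inertia about the rotation axis (parallel-axis theorem): I_hole = (1/2)mr² + md² = (1/2)(0.34111)(0.15)² + (0.34111)(0.3)² = 0.034538 kg m^2.
Treating the hole as negative mass, I = I₀ − I_hole = 0.85782 − 0.034538 = 0.82328 kg m^2.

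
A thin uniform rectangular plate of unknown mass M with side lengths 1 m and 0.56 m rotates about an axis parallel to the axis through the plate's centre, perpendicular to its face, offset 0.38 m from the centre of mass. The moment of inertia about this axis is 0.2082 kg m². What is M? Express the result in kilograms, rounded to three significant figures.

I = I_cm + Md² = (1/12)M(a²+b²) + Md² = M·[0.0833333·[(1)² + (0.56)²] + (0.38)²] = M·0.25387.
So M = 0.2082 / 0.25387 = 0.82012 kg.

0.820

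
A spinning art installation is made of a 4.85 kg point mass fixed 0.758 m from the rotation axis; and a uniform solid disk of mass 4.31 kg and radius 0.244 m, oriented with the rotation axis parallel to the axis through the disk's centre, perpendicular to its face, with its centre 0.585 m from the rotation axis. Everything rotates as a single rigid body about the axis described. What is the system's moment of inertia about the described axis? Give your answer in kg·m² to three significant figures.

4.39

Point mass: I_cm = 0; centre at d = 0.758 m, so I = I_cm + Md² gives I = 0 + (4.85)(0.758)² = 2.7866 kg·m².
Solid disk: I_cm = (1/2)MR² = (1/2)(4.31)(0.244)² = 0.1283 kg·m²; centre at d = 0.585 m, so I = I_cm + Md² gives I = 0.1283 + (4.31)(0.585)² = 1.6033 kg·m².
Total I = 2.7866 + 1.6033 = 4.3899 kg·m².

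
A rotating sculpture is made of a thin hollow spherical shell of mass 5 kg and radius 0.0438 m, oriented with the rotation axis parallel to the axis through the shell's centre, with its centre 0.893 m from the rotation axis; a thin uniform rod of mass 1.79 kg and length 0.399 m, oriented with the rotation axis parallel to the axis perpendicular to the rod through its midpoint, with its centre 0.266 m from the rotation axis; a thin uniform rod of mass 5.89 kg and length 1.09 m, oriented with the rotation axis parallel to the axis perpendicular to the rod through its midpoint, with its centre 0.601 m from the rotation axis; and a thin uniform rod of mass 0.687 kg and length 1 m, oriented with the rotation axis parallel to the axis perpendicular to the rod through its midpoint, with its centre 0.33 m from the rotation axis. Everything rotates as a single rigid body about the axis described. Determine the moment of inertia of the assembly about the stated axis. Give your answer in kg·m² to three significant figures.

6.99

Spherical shell: I_cm = (2/3)MR² = (2/3)(5)(0.0438)² = 0.0063948 kg·m²; centre at d = 0.893 m, so the parallel axis theorem gives I = 0.0063948 + (5)(0.893)² = 3.9936 kg·m².
Thin rod: I_cm = (1/12)ML² = (1/12)(1.79)(0.399)² = 0.023747 kg·m²; centre at d = 0.266 m, so the parallel axis theorem gives I = 0.023747 + (1.79)(0.266)² = 0.1504 kg·m².
Thin rod: I_cm = (1/12)ML² = (1/12)(5.89)(1.09)² = 0.58316 kg·m²; centre at d = 0.601 m, so the parallel axis theorem gives I = 0.58316 + (5.89)(0.601)² = 2.7106 kg·m².
Thin rod: I_cm = (1/12)ML² = (1/12)(0.687)(1)² = 0.05725 kg·m²; centre at d = 0.33 m, so the parallel axis theorem gives I = 0.05725 + (0.687)(0.33)² = 0.13206 kg·m².
Total I = 3.9936 + 0.1504 + 2.7106 + 0.13206 = 6.9867 kg·m².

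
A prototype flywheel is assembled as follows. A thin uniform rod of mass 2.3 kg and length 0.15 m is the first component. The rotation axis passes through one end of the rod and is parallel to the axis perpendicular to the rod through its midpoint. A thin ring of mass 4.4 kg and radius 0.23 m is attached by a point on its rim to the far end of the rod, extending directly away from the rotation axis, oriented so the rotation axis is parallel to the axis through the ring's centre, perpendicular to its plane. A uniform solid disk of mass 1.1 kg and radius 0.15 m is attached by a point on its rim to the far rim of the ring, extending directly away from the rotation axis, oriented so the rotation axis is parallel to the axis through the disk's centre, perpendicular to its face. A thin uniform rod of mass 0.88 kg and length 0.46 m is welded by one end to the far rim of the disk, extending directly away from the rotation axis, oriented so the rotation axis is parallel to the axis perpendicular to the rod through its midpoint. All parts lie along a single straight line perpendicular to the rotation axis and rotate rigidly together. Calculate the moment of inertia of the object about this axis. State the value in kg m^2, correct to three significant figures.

Thin rod: I_cm = (1/12)ML² = (1/12)(2.3)(0.15)² = 0.0043125 kg m^2; centre at d = 0.075 m, so the parallel axis theorem gives I = 0.0043125 + (2.3)(0.075)² = 0.01725 kg m^2.
Thin ring: I_cm = MR² = (4.4)(0.23)² = 0.23276 kg m^2; centre at d = 0.075 + 0.075 + 0.23 = 0.38 m, so the parallel axis theorem gives I = 0.23276 + (4.4)(0.38)² = 0.86812 kg m^2.
Solid disk: I_cm = (1/2)MR² = (1/2)(1.1)(0.15)² = 0.012375 kg m^2; centre at d = 0.075 + 0.075 + 0.23 + 0.23 + 0.15 = 0.76 m, so the parallel axis theorem gives I = 0.012375 + (1.1)(0.76)² = 0.64774 kg m^2.
Thin rod: I_cm = (1/12)ML² = (1/12)(0.88)(0.46)² = 0.015517 kg m^2; centre at d = 0.075 + 0.075 + 0.23 + 0.23 + 0.15 + 0.15 + 0.23 = 1.14 m, so the parallel axis theorem gives I = 0.015517 + (0.88)(1.14)² = 1.1592 kg m^2.
Total I = 0.01725 + 0.86812 + 0.64774 + 1.1592 = 2.6923 kg m^2.

2.69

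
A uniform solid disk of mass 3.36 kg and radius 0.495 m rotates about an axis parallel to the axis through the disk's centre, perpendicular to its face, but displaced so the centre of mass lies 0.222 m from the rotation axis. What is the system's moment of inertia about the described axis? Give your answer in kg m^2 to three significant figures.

I_cm = (1/2)MR² = (1/2)(3.36)(0.495)² = 0.41164 kg m^2; centre at d = 0.222 m, so the parallel axis theorem gives I = 0.41164 + (3.36)(0.222)² = 0.57724 kg m^2.

0.577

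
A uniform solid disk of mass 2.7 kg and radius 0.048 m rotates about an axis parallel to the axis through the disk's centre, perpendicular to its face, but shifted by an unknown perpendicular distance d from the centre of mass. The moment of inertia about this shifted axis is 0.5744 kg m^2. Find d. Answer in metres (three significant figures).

About the centre-of-mass axis, I_cm = (1/2)MR² = (1/2)(2.7)(0.048)² = 0.0031104 kg m^2.
Parallel axis theorem: I = I_cm + Md², so Md² = 0.5744 − 0.0031104 = 0.57129 kg m^2.
d = √(0.57129 / 2.7) = 0.45999 m.

0.460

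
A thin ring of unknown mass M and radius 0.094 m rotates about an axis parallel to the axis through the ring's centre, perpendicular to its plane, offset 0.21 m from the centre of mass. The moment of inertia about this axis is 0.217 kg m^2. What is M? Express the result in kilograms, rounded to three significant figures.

I = I_cm + Md² = MR² + Md² = M·[1·(0.094)² + (0.21)²] = M·0.052936.
So M = 0.217 / 0.052936 = 4.0993 kg.

4.10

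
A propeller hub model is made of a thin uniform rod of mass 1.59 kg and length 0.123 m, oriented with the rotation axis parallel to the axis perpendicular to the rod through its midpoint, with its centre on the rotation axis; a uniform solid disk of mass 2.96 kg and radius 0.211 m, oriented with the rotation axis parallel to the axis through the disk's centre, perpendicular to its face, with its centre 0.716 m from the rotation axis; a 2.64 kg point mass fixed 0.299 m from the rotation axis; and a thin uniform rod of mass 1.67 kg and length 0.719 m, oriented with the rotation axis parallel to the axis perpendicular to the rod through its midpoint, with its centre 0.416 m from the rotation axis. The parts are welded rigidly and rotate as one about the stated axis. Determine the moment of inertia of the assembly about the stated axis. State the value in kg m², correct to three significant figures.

Thin rod: I_cm = (1/12)ML² = (1/12)(1.59)(0.123)² = 0.0020046 kg m²; axis through the centre, so I = 0.0020046 kg m².
Solid disk: I_cm = (1/2)MR² = (1/2)(2.96)(0.211)² = 0.065891 kg m²; centre at d = 0.716 m, so I = I_cm + Md² gives I = 0.065891 + (2.96)(0.716)² = 1.5834 kg m².
Point mass: I_cm = 0; centre at d = 0.299 m, so I = I_cm + Md² gives I = 0 + (2.64)(0.299)² = 0.23602 kg m².
Thin rod: I_cm = (1/12)ML² = (1/12)(1.67)(0.719)² = 0.071944 kg m²; centre at d = 0.416 m, so I = I_cm + Md² gives I = 0.071944 + (1.67)(0.416)² = 0.36095 kg m².
Total I = 0.0020046 + 1.5834 + 0.23602 + 0.36095 = 2.1823 kg m².

2.18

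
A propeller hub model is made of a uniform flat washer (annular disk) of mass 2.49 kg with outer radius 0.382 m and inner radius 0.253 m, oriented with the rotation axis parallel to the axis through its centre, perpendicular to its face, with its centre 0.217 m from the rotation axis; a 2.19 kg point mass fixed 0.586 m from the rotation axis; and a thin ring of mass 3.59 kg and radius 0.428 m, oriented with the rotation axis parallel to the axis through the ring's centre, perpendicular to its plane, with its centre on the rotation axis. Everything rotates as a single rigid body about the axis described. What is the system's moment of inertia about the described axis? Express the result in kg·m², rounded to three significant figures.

1.79

Annular disk: I_cm = (1/2)M(R²+r²) = (1/2)(2.49)[(0.382)² + (0.253)²] = 0.26137 kg·m²; centre at d = 0.217 m, so the parallel axis theorem gives I = 0.26137 + (2.49)(0.217)² = 0.37862 kg·m².
Point mass: I_cm = 0; centre at d = 0.586 m, so the parallel axis theorem gives I = 0 + (2.19)(0.586)² = 0.75204 kg·m².
Thin ring: I_cm = MR² = (3.59)(0.428)² = 0.65763 kg·m²; axis through the centre, so I = 0.65763 kg·m².
Total I = 0.37862 + 0.75204 + 0.65763 = 1.7883 kg·m².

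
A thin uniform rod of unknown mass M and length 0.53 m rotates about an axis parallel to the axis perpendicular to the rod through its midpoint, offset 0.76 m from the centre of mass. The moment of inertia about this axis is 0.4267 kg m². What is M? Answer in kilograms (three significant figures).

I = I_cm + Md² = (1/12)ML² + Md² = M·[0.0833333·(0.53)² + (0.76)²] = M·0.60101.
So M = 0.4267 / 0.60101 = 0.70997 kg.

0.710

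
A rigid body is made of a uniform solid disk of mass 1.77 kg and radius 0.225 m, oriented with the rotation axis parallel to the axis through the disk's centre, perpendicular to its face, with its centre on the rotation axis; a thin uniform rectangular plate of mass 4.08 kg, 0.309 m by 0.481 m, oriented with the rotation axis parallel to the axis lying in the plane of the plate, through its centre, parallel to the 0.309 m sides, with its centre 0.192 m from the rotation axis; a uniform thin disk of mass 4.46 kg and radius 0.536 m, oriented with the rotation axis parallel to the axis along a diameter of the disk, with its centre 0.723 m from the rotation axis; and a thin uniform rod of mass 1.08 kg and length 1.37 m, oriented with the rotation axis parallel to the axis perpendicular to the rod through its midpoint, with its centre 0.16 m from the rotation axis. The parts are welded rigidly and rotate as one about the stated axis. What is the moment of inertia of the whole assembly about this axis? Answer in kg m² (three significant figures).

Solid disk: I_cm = (1/2)MR² = (1/2)(1.77)(0.225)² = 0.044803 kg m²; axis through the centre, so I = 0.044803 kg m².
Rectangular plate: I_cm = (1/12)Mb² = (1/12)(4.08)(0.481)² = 0.078663 kg m²; centre at d = 0.192 m, so I = I_cm + Md² gives I = 0.078663 + (4.08)(0.192)² = 0.22907 kg m².
Thin disk: I_cm = (1/4)MR² = (1/4)(4.46)(0.536)² = 0.32034 kg m²; centre at d = 0.723 m, so I = I_cm + Md² gives I = 0.32034 + (4.46)(0.723)² = 2.6517 kg m².
Thin rod: I_cm = (1/12)ML² = (1/12)(1.08)(1.37)² = 0.16892 kg m²; centre at d = 0.16 m, so I = I_cm + Md² gives I = 0.16892 + (1.08)(0.16)² = 0.19657 kg m².
Total I = 0.044803 + 0.22907 + 2.6517 + 0.19657 = 3.1221 kg m².

3.12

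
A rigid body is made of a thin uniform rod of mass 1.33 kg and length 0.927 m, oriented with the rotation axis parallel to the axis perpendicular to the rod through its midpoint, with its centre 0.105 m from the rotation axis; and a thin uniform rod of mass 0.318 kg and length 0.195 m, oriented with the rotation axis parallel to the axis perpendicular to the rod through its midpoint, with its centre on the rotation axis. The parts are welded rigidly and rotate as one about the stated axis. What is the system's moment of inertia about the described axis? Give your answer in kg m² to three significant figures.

0.111

Thin rod: I_cm = (1/12)ML² = (1/12)(1.33)(0.927)² = 0.095242 kg m²; centre at d = 0.105 m, so the parallel axis theorem gives I = 0.095242 + (1.33)(0.105)² = 0.10991 kg m².
Thin rod: I_cm = (1/12)ML² = (1/12)(0.318)(0.195)² = 0.0010077 kg m²; axis through the centre, so I = 0.0010077 kg m².
Total I = 0.10991 + 0.0010077 = 0.11091 kg m².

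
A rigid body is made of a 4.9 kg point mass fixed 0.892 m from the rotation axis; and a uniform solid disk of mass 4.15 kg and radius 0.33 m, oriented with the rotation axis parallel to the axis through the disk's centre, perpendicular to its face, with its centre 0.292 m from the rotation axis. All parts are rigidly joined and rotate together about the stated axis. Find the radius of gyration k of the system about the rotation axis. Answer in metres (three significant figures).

Point mass: I_cm = 0; centre at d = 0.892 m, so the parallel axis theorem gives I = 0 + (4.9)(0.892)² = 3.8988 kg m^2.
Solid disk: I_cm = (1/2)MR² = (1/2)(4.15)(0.33)² = 0.22597 kg m^2; centre at d = 0.292 m, so the parallel axis theorem gives I = 0.22597 + (4.15)(0.292)² = 0.57981 kg m^2.
Total I = 4.4786 kg m^2; total mass M = 9.05 kg.
k = √(I/M) = √(4.4786/9.05) = 0.70347 m.

0.703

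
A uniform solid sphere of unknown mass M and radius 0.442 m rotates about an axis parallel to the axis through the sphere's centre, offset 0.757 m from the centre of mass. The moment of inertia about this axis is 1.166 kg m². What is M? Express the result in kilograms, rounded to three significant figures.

I = I_cm + Md² = (2/5)MR² + Md² = M·[0.4·(0.442)² + (0.757)²] = M·0.65119.
So M = 1.166 / 0.65119 = 1.7906 kg.

1.79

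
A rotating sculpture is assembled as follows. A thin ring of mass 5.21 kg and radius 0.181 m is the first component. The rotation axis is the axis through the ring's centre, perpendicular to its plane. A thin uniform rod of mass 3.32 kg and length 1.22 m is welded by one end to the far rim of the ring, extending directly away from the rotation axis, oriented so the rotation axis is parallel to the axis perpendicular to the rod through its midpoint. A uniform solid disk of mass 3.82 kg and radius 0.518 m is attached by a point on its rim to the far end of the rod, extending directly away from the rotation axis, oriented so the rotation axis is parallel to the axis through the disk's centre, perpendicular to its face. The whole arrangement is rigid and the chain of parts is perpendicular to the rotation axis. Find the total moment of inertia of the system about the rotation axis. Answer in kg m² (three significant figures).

Thin ring: I_cm = MR² = (5.21)(0.181)² = 0.17068 kg m²; axis through the centre, so I = 0.17068 kg m².
Thin rod: I_cm = (1/12)ML² = (1/12)(3.32)(1.22)² = 0.41179 kg m²; centre at d = 0.181 + 0.61 = 0.791 m, so the parallel axis theorem gives I = 0.41179 + (3.32)(0.791)² = 2.4891 kg m².
Solid disk: I_cm = (1/2)MR² = (1/2)(3.82)(0.518)² = 0.5125 kg m²; centre at d = 0.181 + 0.61 + 0.61 + 0.518 = 1.919 m, so the parallel axis theorem gives I = 0.5125 + (3.82)(1.919)² = 14.58 kg m².
Total I = 0.17068 + 2.4891 + 14.58 = 17.24 kg m².

17.2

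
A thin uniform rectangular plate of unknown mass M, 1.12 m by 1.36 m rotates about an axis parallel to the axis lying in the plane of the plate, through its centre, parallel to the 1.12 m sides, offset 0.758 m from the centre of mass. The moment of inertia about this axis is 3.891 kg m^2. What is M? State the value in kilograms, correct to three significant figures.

5.34

I = I_cm + Md² = (1/12)Mb² + Md² = M·[0.0833333·(1.36)² + (0.758)²] = M·0.7287.
So M = 3.891 / 0.7287 = 5.3397 kg.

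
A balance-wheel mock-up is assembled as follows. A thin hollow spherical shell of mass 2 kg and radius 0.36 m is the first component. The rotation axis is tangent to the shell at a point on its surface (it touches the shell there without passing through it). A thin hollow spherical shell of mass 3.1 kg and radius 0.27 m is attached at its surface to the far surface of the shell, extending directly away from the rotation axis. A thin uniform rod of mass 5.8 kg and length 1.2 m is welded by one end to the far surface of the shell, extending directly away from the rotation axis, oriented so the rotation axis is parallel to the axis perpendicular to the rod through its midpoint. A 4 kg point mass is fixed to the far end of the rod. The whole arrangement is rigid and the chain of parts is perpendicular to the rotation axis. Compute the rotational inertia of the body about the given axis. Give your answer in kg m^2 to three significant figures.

Spherical shell: I_cm = (2/3)MR² = (2/3)(2)(0.36)² = 0.1728 kg m^2; centre at d = 0.36 m, so the parallel axis theorem gives I = 0.1728 + (2)(0.36)² = 0.432 kg m^2.
Spherical shell: I_cm = (2/3)MR² = (2/3)(3.1)(0.27)² = 0.15066 kg m^2; centre at d = 0.36 + 0.36 + 0.27 = 0.99 m, so the parallel axis theorem gives I = 0.15066 + (3.1)(0.99)² = 3.189 kg m^2.
Thin rod: I_cm = (1/12)ML² = (1/12)(5.8)(1.2)² = 0.696 kg m^2; centre at d = 0.36 + 0.36 + 0.27 + 0.27 + 0.6 = 1.86 m, so the parallel axis theorem gives I = 0.696 + (5.8)(1.86)² = 20.762 kg m^2.
Point mass: I_cm = 0; centre at d = 0.36 + 0.36 + 0.27 + 0.27 + 0.6 + 0.6 = 2.46 m, so the parallel axis theorem gives I = 0 + (4)(2.46)² = 24.206 kg m^2.
Total I = 0.432 + 3.189 + 20.762 + 24.206 = 48.589 kg m^2.

48.6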